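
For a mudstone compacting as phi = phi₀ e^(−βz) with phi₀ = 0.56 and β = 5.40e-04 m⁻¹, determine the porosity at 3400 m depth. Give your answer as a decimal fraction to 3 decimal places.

Working in km (1 km = 1000 m; β in km⁻¹ = β in m⁻¹ × 1000):
phi = phi₀·exp(−β·z) = 0.56 × exp(−0.54 × 3.4) = 0.56 × exp(−1.836)
  = 0.56 × 0.1595 = 0.0893

0.089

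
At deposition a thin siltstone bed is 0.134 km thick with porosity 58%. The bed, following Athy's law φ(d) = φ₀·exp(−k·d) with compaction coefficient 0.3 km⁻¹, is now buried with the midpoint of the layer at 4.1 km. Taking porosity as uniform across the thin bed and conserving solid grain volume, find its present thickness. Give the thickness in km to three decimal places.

Porosity at 4.1 km: φ = 0.58·exp(−0.3×4.1) = 0.1695
Solid-volume conservation: h(1−φ) = h₀(1−φ₀) ⇒ h = h₀·(1−φ₀)/(1−φ)
h = 0.134 × (1 − 0.58)/(1 − 0.1695) = 0.134 × 0.5057 = 0.0678 km

0.068 km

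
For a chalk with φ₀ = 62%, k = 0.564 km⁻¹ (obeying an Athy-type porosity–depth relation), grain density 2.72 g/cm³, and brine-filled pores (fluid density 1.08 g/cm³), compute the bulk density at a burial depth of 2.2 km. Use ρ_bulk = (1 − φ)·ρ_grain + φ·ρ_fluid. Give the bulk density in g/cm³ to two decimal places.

Porosity at depth: φ = 0.62·exp(−0.564×2.2) = 0.62×0.2892 = 0.1793
Bulk density: ρ_b = (1−φ)ρ_g + φ·ρ_f = 0.8207×2.72 + 0.1793×1.08
       = 2.232 + 0.194 = 2.426 g/cm³

2.43 g/cm³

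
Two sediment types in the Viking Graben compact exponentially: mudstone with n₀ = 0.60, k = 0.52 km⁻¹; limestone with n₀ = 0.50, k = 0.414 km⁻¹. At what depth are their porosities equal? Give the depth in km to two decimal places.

1.72 km

Set n₀ₐ e^(−kₐz) = n₀ᵦ e^(−kᵦz) ⇒ ln(n₀ₐ/n₀ᵦ) = (kₐ − kᵦ)·z
z = ln(0.6/0.5) / (0.52 − 0.414) = 0.1823 / 0.106 = 1.720 km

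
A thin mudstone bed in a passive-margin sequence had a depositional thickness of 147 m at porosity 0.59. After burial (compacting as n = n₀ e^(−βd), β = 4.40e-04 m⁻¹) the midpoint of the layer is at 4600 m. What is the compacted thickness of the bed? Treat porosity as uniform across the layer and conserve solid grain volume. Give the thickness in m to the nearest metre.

Working in km (1 km = 1000 m; β in km⁻¹ = β in m⁻¹ × 1000):
Porosity at 4.6 km: n = 0.59·exp(−0.44×4.6) = 0.0780
Solid-volume conservation: h(1−n) = h₀(1−n₀) ⇒ h = h₀·(1−n₀)/(1−n)
h = 0.147 × (1 − 0.59)/(1 − 0.0780) = 0.147 × 0.4447 = 0.0654 km

65 m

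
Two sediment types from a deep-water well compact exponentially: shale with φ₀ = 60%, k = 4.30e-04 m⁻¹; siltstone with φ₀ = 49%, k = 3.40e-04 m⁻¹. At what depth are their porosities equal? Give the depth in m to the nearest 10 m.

Working in km (1 km = 1000 m; k in km⁻¹ = k in m⁻¹ × 1000):
Set φ₀ₐ e^(−kₐz) = φ₀ᵦ e^(−kᵦz) ⇒ ln(φ₀ₐ/φ₀ᵦ) = (kₐ − kᵦ)·z
z = ln(0.6/0.49) / (0.43 − 0.34) = 0.2025 / 0.09 = 2.250 km

2250 m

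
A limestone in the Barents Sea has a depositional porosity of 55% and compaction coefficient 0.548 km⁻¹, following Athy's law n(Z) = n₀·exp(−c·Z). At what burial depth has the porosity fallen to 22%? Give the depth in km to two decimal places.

1.67 km

Invert Athy's law: Z = ln(n₀/n) / c
Z = ln(0.55/0.22) / 0.548 = ln(2.5) / 0.548 = 0.9163 / 0.548 = 1.672 km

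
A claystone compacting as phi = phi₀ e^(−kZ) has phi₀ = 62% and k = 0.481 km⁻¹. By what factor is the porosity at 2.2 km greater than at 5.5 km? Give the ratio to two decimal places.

4.89

phi(Z₁)/phi(Z₂) = e^(−k·Z₁)/e^(−k·Z₂) = e^{k(Z₂−Z₁)}
= exp(0.481 × 3.3) = exp(1.587) = 4.8905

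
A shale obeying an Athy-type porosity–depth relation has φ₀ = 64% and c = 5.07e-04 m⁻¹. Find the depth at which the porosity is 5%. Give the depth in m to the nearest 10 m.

5030 m

Working in km (1 km = 1000 m; c in km⁻¹ = c in m⁻¹ × 1000):
Invert Athy's law: d = ln(φ₀/φ) / c
d = ln(0.64/0.05) / 0.507 = ln(12.8) / 0.507 = 2.5494 / 0.507 = 5.028 km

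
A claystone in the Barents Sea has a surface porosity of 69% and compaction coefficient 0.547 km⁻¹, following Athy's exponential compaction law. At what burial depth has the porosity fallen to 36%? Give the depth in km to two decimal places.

1.19 km

Invert Athy's law: d = ln(n₀/n) / c
d = ln(0.69/0.36) / 0.547 = ln(1.917) / 0.547 = 0.6506 / 0.547 = 1.189 km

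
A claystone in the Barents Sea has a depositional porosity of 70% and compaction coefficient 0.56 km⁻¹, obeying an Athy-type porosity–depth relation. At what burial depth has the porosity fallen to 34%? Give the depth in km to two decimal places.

1.29 km

Invert Athy's law: z = ln(phi₀/phi) / c
z = ln(0.7/0.34) / 0.56 = ln(2.059) / 0.56 = 0.7221 / 0.56 = 1.290 km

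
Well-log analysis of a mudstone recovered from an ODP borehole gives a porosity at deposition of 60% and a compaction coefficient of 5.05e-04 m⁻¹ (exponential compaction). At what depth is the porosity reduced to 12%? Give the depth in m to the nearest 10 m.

3190 m

Working in km (1 km = 1000 m; k in km⁻¹ = k in m⁻¹ × 1000):
Invert Athy's law: d = ln(phi₀/phi) / k
d = ln(0.6/0.12) / 0.505 = ln(5) / 0.505 = 1.6094 / 0.505 = 3.187 km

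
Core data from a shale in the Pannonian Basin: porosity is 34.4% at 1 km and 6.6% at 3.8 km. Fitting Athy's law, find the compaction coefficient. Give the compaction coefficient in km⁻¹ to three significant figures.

0.590 km⁻¹

Athy: φ(z) = φ₀ e^(−cz) ⇒ φ₁/φ₂ = e^{c(z₂−z₁)} ⇒ c = ln(φ₁/φ₂)/(z₂−z₁)
c = ln(0.344/0.066) / (3.8 − 1) = ln(5.212) / 2.8 = 1.6510 / 2.8 = 0.5896 km⁻¹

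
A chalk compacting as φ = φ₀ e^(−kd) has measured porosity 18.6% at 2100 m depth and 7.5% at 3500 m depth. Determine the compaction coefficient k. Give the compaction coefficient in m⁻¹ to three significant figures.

0.000649 m⁻¹

Working in km (1 km = 1000 m; k in km⁻¹ = k in m⁻¹ × 1000):
Athy: φ(d) = φ₀ e^(−kd) ⇒ φ₁/φ₂ = e^{k(d₂−d₁)} ⇒ k = ln(φ₁/φ₂)/(d₂−d₁)
k = ln(0.186/0.075) / (3.5 − 2.1) = ln(2.48) / 1.4 = 0.9083 / 1.4 = 0.6488 km⁻¹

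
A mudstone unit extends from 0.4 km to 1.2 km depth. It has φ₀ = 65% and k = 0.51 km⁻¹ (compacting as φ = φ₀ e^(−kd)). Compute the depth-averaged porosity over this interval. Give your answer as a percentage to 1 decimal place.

⟨φ⟩ = (1/(d₂−d₁)) ∫ φ₀ e^(−kd) dd = φ₀·(e^(−k·d₁) − e^(−k·d₂)) / (k·(d₂−d₁))
e^(−0.51×0.4) = 0.8155; e^(−0.51×1.2) = 0.5423
⟨φ⟩ = 0.65 × (0.8155 − 0.5423) / (0.51 × 0.8) = 0.65 × 0.6696 = 0.4352

43.5%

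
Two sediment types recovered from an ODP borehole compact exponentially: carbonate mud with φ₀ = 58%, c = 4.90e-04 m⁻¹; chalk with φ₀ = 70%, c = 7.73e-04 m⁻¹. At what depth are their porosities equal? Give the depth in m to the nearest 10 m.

660 m

Working in km (1 km = 1000 m; c in km⁻¹ = c in m⁻¹ × 1000):
Set φ₀ₐ e^(−cₐd) = φ₀ᵦ e^(−cᵦd) ⇒ ln(φ₀ₐ/φ₀ᵦ) = (cₐ − cᵦ)·d
d = ln(0.58/0.7) / (0.49 − 0.773) = -0.1881 / -0.283 = 0.664 km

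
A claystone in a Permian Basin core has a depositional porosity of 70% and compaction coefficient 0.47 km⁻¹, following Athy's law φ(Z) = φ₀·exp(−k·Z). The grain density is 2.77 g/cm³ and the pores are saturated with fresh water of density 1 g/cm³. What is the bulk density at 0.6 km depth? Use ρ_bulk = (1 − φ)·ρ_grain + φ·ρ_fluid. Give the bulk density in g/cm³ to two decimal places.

1.84 g/cm³

Porosity at depth: φ = 0.7·exp(−0.47×0.6) = 0.7×0.7543 = 0.5280
Bulk density: ρ_b = (1−φ)ρ_g + φ·ρ_f = 0.4720×2.77 + 0.5280×1
       = 1.307 + 0.528 = 1.835 g/cm³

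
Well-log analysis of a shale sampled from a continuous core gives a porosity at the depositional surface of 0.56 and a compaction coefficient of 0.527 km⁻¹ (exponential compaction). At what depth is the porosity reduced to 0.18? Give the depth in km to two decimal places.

2.15 km

Invert Athy's law: z = ln(phi₀/phi) / k
z = ln(0.56/0.18) / 0.527 = ln(3.111) / 0.527 = 1.1350 / 0.527 = 2.154 km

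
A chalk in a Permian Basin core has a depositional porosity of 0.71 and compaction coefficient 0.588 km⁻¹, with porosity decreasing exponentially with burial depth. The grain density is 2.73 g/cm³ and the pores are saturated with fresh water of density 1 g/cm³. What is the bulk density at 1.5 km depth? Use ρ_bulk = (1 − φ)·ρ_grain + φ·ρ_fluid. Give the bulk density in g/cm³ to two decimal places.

Porosity at depth: phi = 0.71·exp(−0.588×1.5) = 0.71×0.4140 = 0.2939
Bulk density: ρ_b = (1−phi)ρ_g + phi·ρ_f = 0.7061×2.73 + 0.2939×1
       = 1.928 + 0.294 = 2.222 g/cm³

2.22 g/cm³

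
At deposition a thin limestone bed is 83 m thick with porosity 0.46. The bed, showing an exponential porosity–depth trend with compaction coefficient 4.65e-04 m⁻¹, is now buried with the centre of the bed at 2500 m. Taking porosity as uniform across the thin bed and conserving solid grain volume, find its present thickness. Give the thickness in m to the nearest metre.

Working in km (1 km = 1000 m; c in km⁻¹ = c in m⁻¹ × 1000):
Porosity at 2.5 km: n = 0.46·exp(−0.465×2.5) = 0.1438
Solid-volume conservation: h(1−n) = h₀(1−n₀) ⇒ h = h₀·(1−n₀)/(1−n)
h = 0.083 × (1 − 0.46)/(1 − 0.1438) = 0.083 × 0.6307 = 0.0524 km

52 m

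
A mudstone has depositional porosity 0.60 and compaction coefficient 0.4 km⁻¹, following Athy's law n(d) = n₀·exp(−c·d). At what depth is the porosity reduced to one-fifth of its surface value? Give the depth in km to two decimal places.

4.02 km

n/n₀ = 1/5 ⇒ exp(−c·d) = 1/5 ⇒ d = ln(5) / c
d = 1.6094 / 0.4 = 4.024 km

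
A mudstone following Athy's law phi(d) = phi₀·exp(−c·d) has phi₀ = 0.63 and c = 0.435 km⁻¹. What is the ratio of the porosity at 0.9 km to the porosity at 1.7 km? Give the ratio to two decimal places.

1.42

phi(d₁)/phi(d₂) = e^(−c·d₁)/e^(−c·d₂) = e^{c(d₂−d₁)}
= exp(0.435 × 0.8) = exp(0.348) = 1.4162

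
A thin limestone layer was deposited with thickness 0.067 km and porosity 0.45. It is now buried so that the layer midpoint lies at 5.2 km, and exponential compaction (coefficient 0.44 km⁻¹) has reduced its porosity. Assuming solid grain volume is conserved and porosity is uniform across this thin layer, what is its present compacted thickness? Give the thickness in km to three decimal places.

0.039 km

Porosity at 5.2 km: phi = 0.45·exp(−0.44×5.2) = 0.0457
Solid-volume conservation: h(1−phi) = h₀(1−phi₀) ⇒ h = h₀·(1−phi₀)/(1−phi)
h = 0.067 × (1 − 0.45)/(1 − 0.0457) = 0.067 × 0.5763 = 0.0386 km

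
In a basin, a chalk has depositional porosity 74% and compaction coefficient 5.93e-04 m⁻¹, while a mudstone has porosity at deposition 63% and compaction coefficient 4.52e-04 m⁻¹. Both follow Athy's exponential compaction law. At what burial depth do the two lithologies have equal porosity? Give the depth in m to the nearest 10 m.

1140 m

Working in km (1 km = 1000 m; c in km⁻¹ = c in m⁻¹ × 1000):
Set phi₀ₐ e^(−cₐd) = phi₀ᵦ e^(−cᵦd) ⇒ ln(phi₀ₐ/phi₀ᵦ) = (cₐ − cᵦ)·d
d = ln(0.74/0.63) / (0.593 − 0.452) = 0.1609 / 0.141 = 1.141 km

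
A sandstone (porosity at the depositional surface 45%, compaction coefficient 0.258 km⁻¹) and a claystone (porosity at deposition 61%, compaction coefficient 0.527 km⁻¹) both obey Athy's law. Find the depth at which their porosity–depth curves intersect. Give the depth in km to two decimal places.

1.13 km

Set φ₀ₐ e^(−kₐd) = φ₀ᵦ e^(−kᵦd) ⇒ ln(φ₀ₐ/φ₀ᵦ) = (kₐ − kᵦ)·d
d = ln(0.45/0.61) / (0.258 − 0.527) = -0.3042 / -0.269 = 1.131 km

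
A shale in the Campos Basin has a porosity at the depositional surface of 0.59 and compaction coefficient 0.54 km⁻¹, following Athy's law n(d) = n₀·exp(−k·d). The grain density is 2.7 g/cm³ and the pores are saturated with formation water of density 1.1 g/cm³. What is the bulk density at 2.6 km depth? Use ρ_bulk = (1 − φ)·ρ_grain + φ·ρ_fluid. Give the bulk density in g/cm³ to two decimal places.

2.47 g/cm³

Porosity at depth: n = 0.59·exp(−0.54×2.6) = 0.59×0.2456 = 0.1449
Bulk density: ρ_b = (1−n)ρ_g + n·ρ_f = 0.8551×2.7 + 0.1449×1.1
       = 2.309 + 0.159 = 2.468 g/cm³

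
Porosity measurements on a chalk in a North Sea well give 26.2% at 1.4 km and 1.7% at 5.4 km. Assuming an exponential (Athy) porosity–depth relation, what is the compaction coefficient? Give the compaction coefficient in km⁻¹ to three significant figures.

Athy: phi(Z) = phi₀ e^(−kZ) ⇒ phi₁/phi₂ = e^{k(Z₂−Z₁)} ⇒ k = ln(phi₁/phi₂)/(Z₂−Z₁)
k = ln(0.262/0.017) / (5.4 − 1.4) = ln(15.41) / 4 = 2.7351 / 4 = 0.6838 km⁻¹

0.684 km⁻¹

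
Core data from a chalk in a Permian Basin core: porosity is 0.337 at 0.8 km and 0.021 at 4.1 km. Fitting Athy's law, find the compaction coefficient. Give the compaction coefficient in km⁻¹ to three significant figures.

Athy: n(Z) = n₀ e^(−cZ) ⇒ n₁/n₂ = e^{c(Z₂−Z₁)} ⇒ c = ln(n₁/n₂)/(Z₂−Z₁)
c = ln(0.337/0.021) / (4.1 − 0.8) = ln(16.05) / 3.3 = 2.7756 / 3.3 = 0.8411 km⁻¹

0.841 km⁻¹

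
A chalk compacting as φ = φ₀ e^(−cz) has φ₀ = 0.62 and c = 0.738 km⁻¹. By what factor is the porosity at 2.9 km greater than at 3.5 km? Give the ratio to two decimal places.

φ(z₁)/φ(z₂) = e^(−c·z₁)/e^(−c·z₂) = e^{c(z₂−z₁)}
= exp(0.738 × 0.6) = exp(0.4428) = 1.5571

1.56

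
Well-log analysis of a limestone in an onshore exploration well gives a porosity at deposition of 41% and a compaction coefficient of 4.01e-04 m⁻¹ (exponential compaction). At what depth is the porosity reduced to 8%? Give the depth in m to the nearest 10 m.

4080 m

Working in km (1 km = 1000 m; c in km⁻¹ = c in m⁻¹ × 1000):
Invert Athy's law: d = ln(phi₀/phi) / c
d = ln(0.41/0.08) / 0.401 = ln(5.125) / 0.401 = 1.6341 / 0.401 = 4.075 km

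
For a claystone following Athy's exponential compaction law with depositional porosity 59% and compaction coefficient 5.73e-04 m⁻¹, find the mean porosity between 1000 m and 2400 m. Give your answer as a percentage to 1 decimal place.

Working in km (1 km = 1000 m; k in km⁻¹ = k in m⁻¹ × 1000):
⟨φ⟩ = (1/(d₂−d₁)) ∫ φ₀ e^(−kd) dd = φ₀·(e^(−k·d₁) − e^(−k·d₂)) / (k·(d₂−d₁))
e^(−0.573×1) = 0.5638; e^(−0.573×2.4) = 0.2528
⟨φ⟩ = 0.59 × (0.5638 − 0.2528) / (0.573 × 1.4) = 0.59 × 0.3877 = 0.2288

22.9%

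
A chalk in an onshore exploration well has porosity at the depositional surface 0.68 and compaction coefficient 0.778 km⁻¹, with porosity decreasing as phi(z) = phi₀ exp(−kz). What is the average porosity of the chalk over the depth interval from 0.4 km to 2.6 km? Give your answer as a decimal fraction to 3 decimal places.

0.238

⟨phi⟩ = (1/(z₂−z₁)) ∫ phi₀ e^(−kz) dz = phi₀·(e^(−k·z₁) − e^(−k·z₂)) / (k·(z₂−z₁))
e^(−0.778×0.4) = 0.7326; e^(−0.778×2.6) = 0.1323
⟨phi⟩ = 0.68 × (0.7326 − 0.1323) / (0.778 × 2.2) = 0.68 × 0.3507 = 0.2385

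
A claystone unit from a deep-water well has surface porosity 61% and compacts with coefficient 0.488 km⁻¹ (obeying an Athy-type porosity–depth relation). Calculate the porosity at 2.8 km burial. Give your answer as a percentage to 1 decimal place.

n = n₀·exp(−c·Z) = 0.61 × exp(−0.488 × 2.8) = 0.61 × exp(−1.366)
  = 0.61 × 0.2550 = 0.1556

15.6%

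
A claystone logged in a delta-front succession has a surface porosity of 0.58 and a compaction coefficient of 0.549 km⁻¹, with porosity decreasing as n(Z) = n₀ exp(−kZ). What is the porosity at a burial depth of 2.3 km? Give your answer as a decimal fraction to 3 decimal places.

n = n₀·exp(−k·Z) = 0.58 × exp(−0.549 × 2.3) = 0.58 × exp(−1.263)
  = 0.58 × 0.2829 = 0.1641

0.164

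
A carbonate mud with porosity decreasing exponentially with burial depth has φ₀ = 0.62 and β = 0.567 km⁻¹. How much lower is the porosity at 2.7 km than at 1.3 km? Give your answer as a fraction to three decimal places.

0.163

φ(1.3) = 0.62·e^(−0.567×1.3) = 0.2967
φ(2.7) = 0.62·e^(−0.567×2.7) = 0.1341
Δφ = 0.2967 − 0.1341 = 0.1625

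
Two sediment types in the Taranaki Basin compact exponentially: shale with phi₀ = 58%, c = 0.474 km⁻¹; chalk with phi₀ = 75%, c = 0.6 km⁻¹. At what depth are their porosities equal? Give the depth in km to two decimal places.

2.04 km

Set phi₀ₐ e^(−cₐZ) = phi₀ᵦ e^(−cᵦZ) ⇒ ln(phi₀ₐ/phi₀ᵦ) = (cₐ − cᵦ)·Z
Z = ln(0.58/0.75) / (0.474 − 0.6) = -0.2570 / -0.126 = 2.040 km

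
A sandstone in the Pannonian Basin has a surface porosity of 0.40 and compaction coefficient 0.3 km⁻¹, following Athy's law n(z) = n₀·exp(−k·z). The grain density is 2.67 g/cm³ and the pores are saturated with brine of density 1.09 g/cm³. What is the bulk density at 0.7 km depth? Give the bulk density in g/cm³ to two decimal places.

2.16 g/cm³

Porosity at depth: n = 0.4·exp(−0.3×0.7) = 0.4×0.8106 = 0.3242
Bulk density: ρ_b = (1−n)ρ_g + n·ρ_f = 0.6758×2.67 + 0.3242×1.09
       = 1.804 + 0.353 = 2.158 g/cm³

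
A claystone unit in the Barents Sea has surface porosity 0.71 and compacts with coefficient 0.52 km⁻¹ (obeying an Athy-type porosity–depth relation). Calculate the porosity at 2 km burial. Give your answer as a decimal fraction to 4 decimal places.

0.2510

φ = φ₀·exp(−β·Z) = 0.71 × exp(−0.52 × 2) = 0.71 × exp(−1.04)
  = 0.71 × 0.3535 = 0.2510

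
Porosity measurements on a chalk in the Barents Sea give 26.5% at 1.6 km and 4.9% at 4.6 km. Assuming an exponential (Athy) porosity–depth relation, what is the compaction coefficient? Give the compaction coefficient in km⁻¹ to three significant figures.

Athy: φ(z) = φ₀ e^(−βz) ⇒ φ₁/φ₂ = e^{β(z₂−z₁)} ⇒ β = ln(φ₁/φ₂)/(z₂−z₁)
β = ln(0.265/0.049) / (4.6 − 1.6) = ln(5.408) / 3 = 1.6879 / 3 = 0.5626 km⁻¹

0.563 km⁻¹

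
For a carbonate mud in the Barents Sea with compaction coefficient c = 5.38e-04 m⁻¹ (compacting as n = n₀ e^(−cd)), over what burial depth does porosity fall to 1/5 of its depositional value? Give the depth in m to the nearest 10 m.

Working in km (1 km = 1000 m; c in km⁻¹ = c in m⁻¹ × 1000):
n/n₀ = 1/5 ⇒ exp(−c·d) = 1/5 ⇒ d = ln(5) / c
d = 1.6094 / 0.538 = 2.992 km

2990 m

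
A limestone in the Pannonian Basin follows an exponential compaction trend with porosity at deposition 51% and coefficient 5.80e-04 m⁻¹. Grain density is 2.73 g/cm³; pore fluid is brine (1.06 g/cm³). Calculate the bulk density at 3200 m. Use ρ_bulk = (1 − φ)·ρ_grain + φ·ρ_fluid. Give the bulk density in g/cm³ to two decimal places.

2.60 g/cm³

Working in km (1 km = 1000 m; c in km⁻¹ = c in m⁻¹ × 1000):
Porosity at depth: phi = 0.51·exp(−0.58×3.2) = 0.51×0.1563 = 0.0797
Bulk density: ρ_b = (1−phi)ρ_g + phi·ρ_f = 0.9203×2.73 + 0.0797×1.06
       = 2.512 + 0.084 = 2.597 g/cm³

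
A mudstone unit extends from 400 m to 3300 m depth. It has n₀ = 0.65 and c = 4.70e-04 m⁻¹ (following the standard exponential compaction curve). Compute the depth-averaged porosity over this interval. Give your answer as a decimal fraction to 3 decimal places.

0.294

Working in km (1 km = 1000 m; c in km⁻¹ = c in m⁻¹ × 1000):
⟨n⟩ = (1/(z₂−z₁)) ∫ n₀ e^(−cz) dz = n₀·(e^(−c·z₁) − e^(−c·z₂)) / (c·(z₂−z₁))
e^(−0.47×0.4) = 0.8286; e^(−0.47×3.3) = 0.2120
⟨n⟩ = 0.65 × (0.8286 − 0.2120) / (0.47 × 2.9) = 0.65 × 0.4524 = 0.2940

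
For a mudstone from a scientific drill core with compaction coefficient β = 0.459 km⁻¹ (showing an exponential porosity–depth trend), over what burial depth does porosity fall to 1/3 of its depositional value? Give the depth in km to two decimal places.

2.39 km

n/n₀ = 1/3 ⇒ exp(−β·z) = 1/3 ⇒ z = ln(3) / β
z = 1.0986 / 0.459 = 2.393 km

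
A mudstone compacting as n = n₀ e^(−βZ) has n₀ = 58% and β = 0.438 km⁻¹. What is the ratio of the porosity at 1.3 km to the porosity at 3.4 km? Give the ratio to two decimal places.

2.51

n(Z₁)/n(Z₂) = e^(−β·Z₁)/e^(−β·Z₂) = e^{β(Z₂−Z₁)}
= exp(0.438 × 2.1) = exp(0.9198) = 2.5088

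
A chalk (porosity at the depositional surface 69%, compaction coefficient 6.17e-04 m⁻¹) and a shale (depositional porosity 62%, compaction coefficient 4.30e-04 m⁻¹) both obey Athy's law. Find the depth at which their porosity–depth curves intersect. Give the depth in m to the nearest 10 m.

Working in km (1 km = 1000 m; c in km⁻¹ = c in m⁻¹ × 1000):
Set n₀ₐ e^(−cₐd) = n₀ᵦ e^(−cᵦd) ⇒ ln(n₀ₐ/n₀ᵦ) = (cₐ − cᵦ)·d
d = ln(0.69/0.62) / (0.617 − 0.43) = 0.1070 / 0.187 = 0.572 km

570 m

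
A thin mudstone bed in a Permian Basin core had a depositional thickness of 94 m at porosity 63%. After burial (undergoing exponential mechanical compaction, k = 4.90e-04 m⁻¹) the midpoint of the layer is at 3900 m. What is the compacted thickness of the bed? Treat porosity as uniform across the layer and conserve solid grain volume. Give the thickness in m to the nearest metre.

38 m

Working in km (1 km = 1000 m; k in km⁻¹ = k in m⁻¹ × 1000):
Porosity at 3.9 km: phi = 0.63·exp(−0.49×3.9) = 0.0932
Solid-volume conservation: h(1−phi) = h₀(1−phi₀) ⇒ h = h₀·(1−phi₀)/(1−phi)
h = 0.094 × (1 − 0.63)/(1 − 0.0932) = 0.094 × 0.4080 = 0.0384 km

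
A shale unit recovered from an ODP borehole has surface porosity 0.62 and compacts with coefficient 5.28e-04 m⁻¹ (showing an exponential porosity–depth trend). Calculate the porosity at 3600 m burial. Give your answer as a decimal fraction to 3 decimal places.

0.093

Working in km (1 km = 1000 m; β in km⁻¹ = β in m⁻¹ × 1000):
phi = phi₀·exp(−β·z) = 0.62 × exp(−0.528 × 3.6) = 0.62 × exp(−1.901)
  = 0.62 × 0.1494 = 0.0927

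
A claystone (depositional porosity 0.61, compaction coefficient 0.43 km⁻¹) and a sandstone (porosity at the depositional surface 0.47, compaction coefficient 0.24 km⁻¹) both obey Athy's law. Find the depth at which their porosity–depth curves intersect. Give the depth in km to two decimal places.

Set phi₀ₐ e^(−kₐz) = phi₀ᵦ e^(−kᵦz) ⇒ ln(phi₀ₐ/phi₀ᵦ) = (kₐ − kᵦ)·z
z = ln(0.61/0.47) / (0.43 − 0.24) = 0.2607 / 0.19 = 1.372 km

1.37 km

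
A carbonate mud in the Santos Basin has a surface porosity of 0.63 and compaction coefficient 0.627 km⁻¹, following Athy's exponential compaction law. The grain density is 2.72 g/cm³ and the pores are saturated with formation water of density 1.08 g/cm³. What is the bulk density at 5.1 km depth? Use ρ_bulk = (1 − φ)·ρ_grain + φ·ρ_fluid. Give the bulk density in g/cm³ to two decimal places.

2.68 g/cm³

Porosity at depth: phi = 0.63·exp(−0.627×5.1) = 0.63×0.0409 = 0.0257
Bulk density: ρ_b = (1−phi)ρ_g + phi·ρ_f = 0.9743×2.72 + 0.0257×1.08
       = 2.650 + 0.028 = 2.678 g/cm³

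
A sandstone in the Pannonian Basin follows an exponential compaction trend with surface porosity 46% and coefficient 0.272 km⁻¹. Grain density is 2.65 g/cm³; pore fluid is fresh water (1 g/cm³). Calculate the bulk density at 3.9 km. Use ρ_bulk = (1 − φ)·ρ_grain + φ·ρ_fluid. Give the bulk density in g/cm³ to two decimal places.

2.39 g/cm³

Porosity at depth: phi = 0.46·exp(−0.272×3.9) = 0.46×0.3462 = 0.1592
Bulk density: ρ_b = (1−phi)ρ_g + phi·ρ_f = 0.8408×2.65 + 0.1592×1
       = 2.228 + 0.159 = 2.387 g/cm³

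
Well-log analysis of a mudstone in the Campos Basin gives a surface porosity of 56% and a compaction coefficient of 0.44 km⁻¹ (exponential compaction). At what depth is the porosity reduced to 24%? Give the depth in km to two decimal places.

1.93 km

Invert Athy's law: Z = ln(phi₀/phi) / k
Z = ln(0.56/0.24) / 0.44 = ln(2.333) / 0.44 = 0.8473 / 0.44 = 1.926 km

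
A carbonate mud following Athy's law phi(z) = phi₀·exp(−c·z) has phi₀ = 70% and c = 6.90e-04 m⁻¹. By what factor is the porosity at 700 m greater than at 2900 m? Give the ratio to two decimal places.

4.56

Working in km (1 km = 1000 m; c in km⁻¹ = c in m⁻¹ × 1000):
phi(z₁)/phi(z₂) = e^(−c·z₁)/e^(−c·z₂) = e^{c(z₂−z₁)}
= exp(0.69 × 2.2) = exp(1.518) = 4.5631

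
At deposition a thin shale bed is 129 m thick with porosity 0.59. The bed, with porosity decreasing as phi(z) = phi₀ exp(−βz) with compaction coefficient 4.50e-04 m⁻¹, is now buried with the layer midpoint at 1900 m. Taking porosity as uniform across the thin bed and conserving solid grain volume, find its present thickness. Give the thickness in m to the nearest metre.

Working in km (1 km = 1000 m; β in km⁻¹ = β in m⁻¹ × 1000):
Porosity at 1.9 km: phi = 0.59·exp(−0.45×1.9) = 0.2509
Solid-volume conservation: h(1−phi) = h₀(1−phi₀) ⇒ h = h₀·(1−phi₀)/(1−phi)
h = 0.129 × (1 − 0.59)/(1 − 0.2509) = 0.129 × 0.5473 = 0.0706 km

71 m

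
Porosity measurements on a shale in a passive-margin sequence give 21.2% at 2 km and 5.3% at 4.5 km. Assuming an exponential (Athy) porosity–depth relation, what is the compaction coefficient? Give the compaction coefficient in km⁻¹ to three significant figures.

0.555 km⁻¹

Athy: φ(d) = φ₀ e^(−βd) ⇒ φ₁/φ₂ = e^{β(d₂−d₁)} ⇒ β = ln(φ₁/φ₂)/(d₂−d₁)
β = ln(0.212/0.053) / (4.5 − 2) = ln(4) / 2.5 = 1.3863 / 2.5 = 0.5545 km⁻¹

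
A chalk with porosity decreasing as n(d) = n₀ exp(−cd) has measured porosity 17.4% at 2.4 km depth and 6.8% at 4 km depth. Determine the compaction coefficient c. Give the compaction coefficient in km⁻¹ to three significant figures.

0.587 km⁻¹

Athy: n(d) = n₀ e^(−cd) ⇒ n₁/n₂ = e^{c(d₂−d₁)} ⇒ c = ln(n₁/n₂)/(d₂−d₁)
c = ln(0.174/0.068) / (4 − 2.4) = ln(2.559) / 1.6 = 0.9395 / 1.6 = 0.5872 km⁻¹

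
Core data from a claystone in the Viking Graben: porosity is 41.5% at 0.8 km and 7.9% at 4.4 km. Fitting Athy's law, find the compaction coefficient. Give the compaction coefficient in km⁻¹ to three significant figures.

Athy: n(z) = n₀ e^(−βz) ⇒ n₁/n₂ = e^{β(z₂−z₁)} ⇒ β = ln(n₁/n₂)/(z₂−z₁)
β = ln(0.415/0.079) / (4.4 − 0.8) = ln(5.253) / 3.6 = 1.6588 / 3.6 = 0.4608 km⁻¹

0.461 km⁻¹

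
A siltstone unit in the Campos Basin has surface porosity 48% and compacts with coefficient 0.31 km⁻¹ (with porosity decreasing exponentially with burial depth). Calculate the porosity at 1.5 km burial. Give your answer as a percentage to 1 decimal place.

30.2%

φ = φ₀·exp(−c·Z) = 0.48 × exp(−0.31 × 1.5) = 0.48 × exp(−0.465)
  = 0.48 × 0.6281 = 0.3015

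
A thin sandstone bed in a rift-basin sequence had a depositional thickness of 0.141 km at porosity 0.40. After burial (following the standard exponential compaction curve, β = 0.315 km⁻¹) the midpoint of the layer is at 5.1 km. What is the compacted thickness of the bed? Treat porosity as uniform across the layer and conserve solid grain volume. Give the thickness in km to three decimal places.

0.092 km

Porosity at 5.1 km: n = 0.4·exp(−0.315×5.1) = 0.0802
Solid-volume conservation: h(1−n) = h₀(1−n₀) ⇒ h = h₀·(1−n₀)/(1−n)
h = 0.141 × (1 − 0.4)/(1 − 0.0802) = 0.141 × 0.6523 = 0.0920 km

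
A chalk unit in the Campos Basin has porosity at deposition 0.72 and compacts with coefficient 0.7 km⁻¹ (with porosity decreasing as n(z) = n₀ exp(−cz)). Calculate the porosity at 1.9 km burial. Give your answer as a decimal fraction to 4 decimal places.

0.1904

n = n₀·exp(−c·z) = 0.72 × exp(−0.7 × 1.9) = 0.72 × exp(−1.33)
  = 0.72 × 0.2645 = 0.1904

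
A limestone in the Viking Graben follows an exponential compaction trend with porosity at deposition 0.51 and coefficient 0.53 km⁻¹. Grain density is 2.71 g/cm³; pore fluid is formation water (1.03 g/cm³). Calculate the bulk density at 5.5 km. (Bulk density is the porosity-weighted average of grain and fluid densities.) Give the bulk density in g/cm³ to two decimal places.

2.66 g/cm³

Porosity at depth: n = 0.51·exp(−0.53×5.5) = 0.51×0.0542 = 0.0276
Bulk density: ρ_b = (1−n)ρ_g + n·ρ_f = 0.9724×2.71 + 0.0276×1.03
       = 2.635 + 0.028 = 2.664 g/cm³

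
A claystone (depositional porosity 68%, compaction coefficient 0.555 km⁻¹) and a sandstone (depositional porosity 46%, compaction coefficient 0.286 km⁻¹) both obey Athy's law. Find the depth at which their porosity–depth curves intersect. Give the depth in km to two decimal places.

1.45 km

Set n₀ₐ e^(−cₐz) = n₀ᵦ e^(−cᵦz) ⇒ ln(n₀ₐ/n₀ᵦ) = (cₐ − cᵦ)·z
z = ln(0.68/0.46) / (0.555 − 0.286) = 0.3909 / 0.269 = 1.453 km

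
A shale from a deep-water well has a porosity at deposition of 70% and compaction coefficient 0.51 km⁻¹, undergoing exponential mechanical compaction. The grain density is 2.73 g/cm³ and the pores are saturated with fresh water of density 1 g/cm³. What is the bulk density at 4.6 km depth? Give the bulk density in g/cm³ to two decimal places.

Porosity at depth: phi = 0.7·exp(−0.51×4.6) = 0.7×0.0958 = 0.0670
Bulk density: ρ_b = (1−phi)ρ_g + phi·ρ_f = 0.9330×2.73 + 0.0670×1
       = 2.547 + 0.067 = 2.614 g/cm³

2.61 g/cm³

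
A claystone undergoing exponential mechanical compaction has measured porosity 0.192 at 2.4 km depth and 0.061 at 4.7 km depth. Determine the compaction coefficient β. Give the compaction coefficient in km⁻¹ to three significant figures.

Athy: phi(d) = phi₀ e^(−βd) ⇒ phi₁/phi₂ = e^{β(d₂−d₁)} ⇒ β = ln(phi₁/phi₂)/(d₂−d₁)
β = ln(0.192/0.061) / (4.7 − 2.4) = ln(3.148) / 2.3 = 1.1466 / 2.3 = 0.4985 km⁻¹

0.499 km⁻¹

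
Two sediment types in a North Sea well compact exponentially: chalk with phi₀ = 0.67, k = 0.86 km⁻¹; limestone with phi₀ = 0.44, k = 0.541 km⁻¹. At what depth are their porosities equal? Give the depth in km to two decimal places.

Set phi₀ₐ e^(−kₐz) = phi₀ᵦ e^(−kᵦz) ⇒ ln(phi₀ₐ/phi₀ᵦ) = (kₐ − kᵦ)·z
z = ln(0.67/0.44) / (0.86 − 0.541) = 0.4205 / 0.319 = 1.318 km

1.32 km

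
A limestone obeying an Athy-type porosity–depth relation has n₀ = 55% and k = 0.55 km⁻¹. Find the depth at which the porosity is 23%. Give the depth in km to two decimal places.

Invert Athy's law: z = ln(n₀/n) / k
z = ln(0.55/0.23) / 0.55 = ln(2.391) / 0.55 = 0.8718 / 0.55 = 1.585 km

1.59 km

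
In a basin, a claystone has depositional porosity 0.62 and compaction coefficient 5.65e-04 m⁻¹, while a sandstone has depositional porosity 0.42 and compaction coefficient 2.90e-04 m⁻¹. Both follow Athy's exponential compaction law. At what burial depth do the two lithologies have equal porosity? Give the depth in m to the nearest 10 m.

1420 m

Working in km (1 km = 1000 m; β in km⁻¹ = β in m⁻¹ × 1000):
Set n₀ₐ e^(−βₐd) = n₀ᵦ e^(−βᵦd) ⇒ ln(n₀ₐ/n₀ᵦ) = (βₐ − βᵦ)·d
d = ln(0.62/0.42) / (0.565 − 0.29) = 0.3895 / 0.275 = 1.416 km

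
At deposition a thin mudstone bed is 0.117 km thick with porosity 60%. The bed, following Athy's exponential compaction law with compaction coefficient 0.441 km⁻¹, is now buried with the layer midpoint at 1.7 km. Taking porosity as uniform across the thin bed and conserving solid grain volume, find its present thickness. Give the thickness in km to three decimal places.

Porosity at 1.7 km: n = 0.6·exp(−0.441×1.7) = 0.2835
Solid-volume conservation: h(1−n) = h₀(1−n₀) ⇒ h = h₀·(1−n₀)/(1−n)
h = 0.117 × (1 − 0.6)/(1 − 0.2835) = 0.117 × 0.5583 = 0.0653 km

0.065 km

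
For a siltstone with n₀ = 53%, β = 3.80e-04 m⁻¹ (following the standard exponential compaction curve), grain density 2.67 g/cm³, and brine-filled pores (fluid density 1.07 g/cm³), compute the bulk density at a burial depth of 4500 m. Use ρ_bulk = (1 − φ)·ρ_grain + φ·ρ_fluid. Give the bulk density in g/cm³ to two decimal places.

2.52 g/cm³

Working in km (1 km = 1000 m; β in km⁻¹ = β in m⁻¹ × 1000):
Porosity at depth: n = 0.53·exp(−0.38×4.5) = 0.53×0.1809 = 0.0959
Bulk density: ρ_b = (1−n)ρ_g + n·ρ_f = 0.9041×2.67 + 0.0959×1.07
       = 2.414 + 0.103 = 2.517 g/cm³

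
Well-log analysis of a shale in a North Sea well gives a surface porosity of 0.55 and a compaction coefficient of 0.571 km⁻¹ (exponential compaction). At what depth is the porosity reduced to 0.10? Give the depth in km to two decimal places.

2.99 km

Invert Athy's law: Z = ln(n₀/n) / c
Z = ln(0.55/0.1) / 0.571 = ln(5.5) / 0.571 = 1.7047 / 0.571 = 2.986 km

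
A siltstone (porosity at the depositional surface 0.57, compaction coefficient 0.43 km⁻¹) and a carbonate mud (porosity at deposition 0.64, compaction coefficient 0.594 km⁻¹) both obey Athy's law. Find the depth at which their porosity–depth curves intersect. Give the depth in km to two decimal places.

0.71 km

Set n₀ₐ e^(−cₐZ) = n₀ᵦ e^(−cᵦZ) ⇒ ln(n₀ₐ/n₀ᵦ) = (cₐ − cᵦ)·Z
Z = ln(0.57/0.64) / (0.43 − 0.594) = -0.1158 / -0.164 = 0.706 km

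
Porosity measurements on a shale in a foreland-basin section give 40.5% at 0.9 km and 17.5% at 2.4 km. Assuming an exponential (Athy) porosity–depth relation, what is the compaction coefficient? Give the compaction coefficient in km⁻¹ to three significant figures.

Athy: φ(Z) = φ₀ e^(−kZ) ⇒ φ₁/φ₂ = e^{k(Z₂−Z₁)} ⇒ k = ln(φ₁/φ₂)/(Z₂−Z₁)
k = ln(0.405/0.175) / (2.4 − 0.9) = ln(2.314) / 1.5 = 0.8391 / 1.5 = 0.5594 km⁻¹

0.559 km⁻¹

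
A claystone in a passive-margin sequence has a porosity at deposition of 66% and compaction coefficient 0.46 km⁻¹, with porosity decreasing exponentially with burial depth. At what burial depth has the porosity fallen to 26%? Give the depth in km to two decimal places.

Invert Athy's law: Z = ln(n₀/n) / k
Z = ln(0.66/0.26) / 0.46 = ln(2.538) / 0.46 = 0.9316 / 0.46 = 2.025 km

2.03 km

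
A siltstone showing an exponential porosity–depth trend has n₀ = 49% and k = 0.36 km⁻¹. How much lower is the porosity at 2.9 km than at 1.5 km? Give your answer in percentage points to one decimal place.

n(1.5) = 0.49·e^(−0.36×1.5) = 0.2855
n(2.9) = 0.49·e^(−0.36×2.9) = 0.1725
Δn = 0.2855 − 0.1725 = 0.1130

11.3 percentage points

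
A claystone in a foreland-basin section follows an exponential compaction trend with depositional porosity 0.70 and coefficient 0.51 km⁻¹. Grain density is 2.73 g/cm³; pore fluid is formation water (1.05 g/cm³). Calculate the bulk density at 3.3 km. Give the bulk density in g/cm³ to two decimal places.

Porosity at depth: φ = 0.7·exp(−0.51×3.3) = 0.7×0.1858 = 0.1301
Bulk density: ρ_b = (1−φ)ρ_g + φ·ρ_f = 0.8699×2.73 + 0.1301×1.05
       = 2.375 + 0.137 = 2.511 g/cm³

2.51 g/cm³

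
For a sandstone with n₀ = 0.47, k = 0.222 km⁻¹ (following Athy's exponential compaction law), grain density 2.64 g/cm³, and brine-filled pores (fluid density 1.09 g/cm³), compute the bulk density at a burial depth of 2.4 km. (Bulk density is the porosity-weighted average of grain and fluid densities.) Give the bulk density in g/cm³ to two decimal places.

2.21 g/cm³

Porosity at depth: n = 0.47·exp(−0.222×2.4) = 0.47×0.5870 = 0.2759
Bulk density: ρ_b = (1−n)ρ_g + n·ρ_f = 0.7241×2.64 + 0.2759×1.09
       = 1.912 + 0.301 = 2.212 g/cm³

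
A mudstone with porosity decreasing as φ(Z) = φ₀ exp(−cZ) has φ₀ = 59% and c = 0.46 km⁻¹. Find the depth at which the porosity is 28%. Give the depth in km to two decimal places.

1.62 km

Invert Athy's law: Z = ln(φ₀/φ) / c
Z = ln(0.59/0.28) / 0.46 = ln(2.107) / 0.46 = 0.7453 / 0.46 = 1.620 km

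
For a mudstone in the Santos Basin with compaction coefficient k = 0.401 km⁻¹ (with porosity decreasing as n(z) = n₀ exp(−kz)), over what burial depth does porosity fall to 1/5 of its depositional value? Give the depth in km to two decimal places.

4.01 km

n/n₀ = 1/5 ⇒ exp(−k·z) = 1/5 ⇒ z = ln(5) / k
z = 1.6094 / 0.401 = 4.014 km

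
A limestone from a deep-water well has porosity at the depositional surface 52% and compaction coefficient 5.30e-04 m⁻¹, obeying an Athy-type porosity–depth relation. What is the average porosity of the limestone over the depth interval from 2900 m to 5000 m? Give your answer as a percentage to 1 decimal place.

6.7%

Working in km (1 km = 1000 m; k in km⁻¹ = k in m⁻¹ × 1000):
⟨φ⟩ = (1/(Z₂−Z₁)) ∫ φ₀ e^(−kZ) dZ = φ₀·(e^(−k·Z₁) − e^(−k·Z₂)) / (k·(Z₂−Z₁))
e^(−0.53×2.9) = 0.2150; e^(−0.53×5) = 0.0707
⟨φ⟩ = 0.52 × (0.2150 − 0.0707) / (0.53 × 2.1) = 0.52 × 0.1297 = 0.0675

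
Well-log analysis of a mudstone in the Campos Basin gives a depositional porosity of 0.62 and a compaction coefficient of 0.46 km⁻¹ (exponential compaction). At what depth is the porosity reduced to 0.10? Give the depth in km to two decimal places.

Invert Athy's law: d = ln(φ₀/φ) / β
d = ln(0.62/0.1) / 0.46 = ln(6.2) / 0.46 = 1.8245 / 0.46 = 3.966 km

3.97 km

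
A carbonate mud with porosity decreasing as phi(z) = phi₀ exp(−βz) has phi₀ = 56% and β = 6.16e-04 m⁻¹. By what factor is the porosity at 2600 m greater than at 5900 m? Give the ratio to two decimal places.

7.64

Working in km (1 km = 1000 m; β in km⁻¹ = β in m⁻¹ × 1000):
phi(z₁)/phi(z₂) = e^(−β·z₁)/e^(−β·z₂) = e^{β(z₂−z₁)}
= exp(0.616 × 3.3) = exp(2.033) = 7.6354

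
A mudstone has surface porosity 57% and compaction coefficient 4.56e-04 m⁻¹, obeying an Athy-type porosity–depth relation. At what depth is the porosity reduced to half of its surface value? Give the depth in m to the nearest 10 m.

Working in km (1 km = 1000 m; β in km⁻¹ = β in m⁻¹ × 1000):
phi/phi₀ = 1/2 ⇒ exp(−β·d) = 1/2 ⇒ d = ln(2) / β
d = 0.6931 / 0.456 = 1.520 km

1520 m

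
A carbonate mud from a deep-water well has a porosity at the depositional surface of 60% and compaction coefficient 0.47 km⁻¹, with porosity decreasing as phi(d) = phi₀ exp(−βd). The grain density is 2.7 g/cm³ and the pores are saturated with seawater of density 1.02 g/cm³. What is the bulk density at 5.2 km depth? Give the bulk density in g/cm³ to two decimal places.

2.61 g/cm³

Porosity at depth: phi = 0.6·exp(−0.47×5.2) = 0.6×0.0868 = 0.0521
Bulk density: ρ_b = (1−phi)ρ_g + phi·ρ_f = 0.9479×2.7 + 0.0521×1.02
       = 2.559 + 0.053 = 2.612 g/cm³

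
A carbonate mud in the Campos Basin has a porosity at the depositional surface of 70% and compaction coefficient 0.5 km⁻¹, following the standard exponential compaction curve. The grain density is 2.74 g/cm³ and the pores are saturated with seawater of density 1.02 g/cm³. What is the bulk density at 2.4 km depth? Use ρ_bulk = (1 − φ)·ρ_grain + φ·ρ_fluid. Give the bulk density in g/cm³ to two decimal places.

2.38 g/cm³

Porosity at depth: n = 0.7·exp(−0.5×2.4) = 0.7×0.3012 = 0.2108
Bulk density: ρ_b = (1−n)ρ_g + n·ρ_f = 0.7892×2.74 + 0.2108×1.02
       = 2.162 + 0.215 = 2.377 g/cm³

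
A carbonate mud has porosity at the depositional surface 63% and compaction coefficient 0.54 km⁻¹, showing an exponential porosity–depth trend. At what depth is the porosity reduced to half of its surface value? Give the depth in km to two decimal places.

1.28 km

φ/φ₀ = 1/2 ⇒ exp(−c·d) = 1/2 ⇒ d = ln(2) / c
d = 0.6931 / 0.54 = 1.284 km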